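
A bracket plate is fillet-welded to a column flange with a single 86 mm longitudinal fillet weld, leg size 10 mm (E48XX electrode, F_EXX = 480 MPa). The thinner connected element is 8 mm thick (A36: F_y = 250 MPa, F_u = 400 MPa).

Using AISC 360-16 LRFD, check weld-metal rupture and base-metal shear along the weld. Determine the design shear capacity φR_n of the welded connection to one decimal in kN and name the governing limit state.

103.2 kN (base-metal shear governs)

Weld metal: throat = 0.707×10 = 7.07 mm, L = 86 mm. φR_n = 0.75 × 0.6 × 480 × 7.07 × 86 = 131.3 kN.
Base metal shear (8 mm plate): yield φR_n = 1.0×0.6×250×8×86 = 103.2 kN; rupture φR_n = 0.75×0.6×400×8×86 = 123.8 kN; take 103.2 kN (yield).
Governing: min(131.3, 103.2) = 103.2 kN → base-metal shear.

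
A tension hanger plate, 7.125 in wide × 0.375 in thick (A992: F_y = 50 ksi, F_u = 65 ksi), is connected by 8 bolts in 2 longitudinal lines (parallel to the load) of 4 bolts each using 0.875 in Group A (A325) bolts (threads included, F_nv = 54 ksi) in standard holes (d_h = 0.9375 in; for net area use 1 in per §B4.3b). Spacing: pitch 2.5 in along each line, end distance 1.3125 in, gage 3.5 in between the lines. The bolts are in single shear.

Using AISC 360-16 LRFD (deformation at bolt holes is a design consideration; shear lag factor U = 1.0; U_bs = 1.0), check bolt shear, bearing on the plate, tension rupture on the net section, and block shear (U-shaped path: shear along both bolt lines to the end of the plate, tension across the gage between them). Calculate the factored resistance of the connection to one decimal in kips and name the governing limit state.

93.7 kips (net-section rupture governs)

Bolt shear: A_b = π(0.875)²/4 = 0.60132 in². φR_n = 0.75 × 54 × 0.60132 × 8 × 1 = 194.8 kips.
Bearing (0.375 in plate, F_u = 65 ksi): end bolts L_c = 1.3125 − 0.9375/2 = 0.84375, R_n = min(1.2×0.84375×0.375×65, 2.4×0.875×0.375×65) = 24.68 kips/bolt; interior L_c = 2.5 − 0.9375 = 1.5625, R_n = 45.703 kips/bolt. φR_n = 0.75 × (2×24.68 + 6×45.703) = 242.7 kips.
Tension rupture (net): A_n = (7.125 − 2×1)×0.375 = 1.9219 in² (U = 1.0, A_e = A_n). φR_n = 0.75 × 65 × 1.9219 = 93.7 kips.
Block shear: shear path 2×[1.3125+3×2.5] = 2×8.8125 in, A_gv = 6.6094, A_nv = 2×(8.8125 − 3.5×1)×0.375 = 3.9844 in²; tension across gage: (3.5 − 1×1)×0.375 = 0.9375 in². R_n = min(0.6×65×3.9844, 0.6×50×6.6094) + 1.0×65×0.9375 = min(155.39, 198.28) + 60.938 = 216.33 kips. φR_n = 0.75 × 216.33 = 162.2 kips.
Governing: min(194.8, 242.7, 93.7, 162.2) = 93.7 kips → net-section rupture.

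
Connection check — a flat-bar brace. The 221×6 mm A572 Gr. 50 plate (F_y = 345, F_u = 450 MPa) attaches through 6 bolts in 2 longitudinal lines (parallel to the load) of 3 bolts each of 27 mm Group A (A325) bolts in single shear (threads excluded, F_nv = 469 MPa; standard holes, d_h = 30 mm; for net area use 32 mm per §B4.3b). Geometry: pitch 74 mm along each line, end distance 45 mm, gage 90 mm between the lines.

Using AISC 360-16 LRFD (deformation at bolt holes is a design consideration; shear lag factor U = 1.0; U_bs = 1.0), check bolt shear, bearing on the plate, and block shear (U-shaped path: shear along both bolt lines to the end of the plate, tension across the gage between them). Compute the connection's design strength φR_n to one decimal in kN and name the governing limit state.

Bolt shear: A_b = π(27)²/4 = 572.56 mm². φR_n = 0.75 × 469 × 572.56 × 6 × 1 = 1208.4 kN.
Bearing (6 mm plate, F_u = 450 MPa): end bolts L_c = 45 − 30/2 = 30, R_n = min(1.2×30×6×450, 2.4×27×6×450) = 97.2 kN/bolt; interior L_c = 74 − 30 = 44, R_n = 142.56 kN/bolt. φR_n = 0.75 × (2×97.2 + 4×142.56) = 573.5 kN.
Block shear: shear path 2×[45+2×74] = 2×193 mm, A_gv = 2316, A_nv = 2×(193 − 2.5×32)×6 = 1356 mm²; tension across gage: (90 − 1×32)×6 = 348 mm². R_n = min(0.6×450×1356, 0.6×345×2316) + 1.0×450×348 = min(366.12, 479.41) + 156.6 = 522.72 kN. φR_n = 0.75 × 522.72 = 392.0 kN.
Governing: min(1208.4, 573.5, 392.0) = 392.0 kN → block shear.

392.0 kN (block shear governs)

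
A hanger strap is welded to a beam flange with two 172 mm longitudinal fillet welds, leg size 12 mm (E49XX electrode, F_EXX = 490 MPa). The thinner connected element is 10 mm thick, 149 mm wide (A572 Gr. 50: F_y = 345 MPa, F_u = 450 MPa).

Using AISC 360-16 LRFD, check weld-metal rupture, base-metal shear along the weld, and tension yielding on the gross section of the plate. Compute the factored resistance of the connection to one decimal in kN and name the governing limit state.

462.6 kN (gross-section yield governs)

Weld metal: throat = 0.707×12 = 8.484 mm, L = 2×172 = 344 mm. φR_n = 0.75 × 0.6 × 490 × 8.484 × 344 = 643.5 kN.
Base metal shear (10 mm plate): yield φR_n = 1.0×0.6×345×10×344 = 712.1 kN; rupture φR_n = 0.75×0.6×450×10×344 = 696.6 kN; take 696.6 kN (rupture).
Tension yield (gross): A_g = 149×10 = 1490 mm². φR_n = 0.90 × 345 × 1490 = 462.6 kN.
Governing: min(643.5, 696.6, 462.6) = 462.6 kN → gross-section yield.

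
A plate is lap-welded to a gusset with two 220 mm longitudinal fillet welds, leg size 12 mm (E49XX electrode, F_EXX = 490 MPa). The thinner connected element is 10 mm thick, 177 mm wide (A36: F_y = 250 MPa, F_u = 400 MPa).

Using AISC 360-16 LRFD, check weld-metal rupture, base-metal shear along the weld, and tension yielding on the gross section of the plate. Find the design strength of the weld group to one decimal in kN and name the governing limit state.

Weld metal: throat = 0.707×12 = 8.484 mm, L = 2×220 = 440 mm. φR_n = 0.75 × 0.6 × 490 × 8.484 × 440 = 823.1 kN.
Base metal shear (10 mm plate): yield φR_n = 1.0×0.6×250×10×440 = 660.0 kN; rupture φR_n = 0.75×0.6×400×10×440 = 792.0 kN; take 660.0 kN (yield).
Tension yield (gross): A_g = 177×10 = 1770 mm². φR_n = 0.90 × 250 × 1770 = 398.3 kN.
Governing: min(823.1, 660.0, 398.3) = 398.3 kN → gross-section yield.

398.3 kN (gross-section yield governs)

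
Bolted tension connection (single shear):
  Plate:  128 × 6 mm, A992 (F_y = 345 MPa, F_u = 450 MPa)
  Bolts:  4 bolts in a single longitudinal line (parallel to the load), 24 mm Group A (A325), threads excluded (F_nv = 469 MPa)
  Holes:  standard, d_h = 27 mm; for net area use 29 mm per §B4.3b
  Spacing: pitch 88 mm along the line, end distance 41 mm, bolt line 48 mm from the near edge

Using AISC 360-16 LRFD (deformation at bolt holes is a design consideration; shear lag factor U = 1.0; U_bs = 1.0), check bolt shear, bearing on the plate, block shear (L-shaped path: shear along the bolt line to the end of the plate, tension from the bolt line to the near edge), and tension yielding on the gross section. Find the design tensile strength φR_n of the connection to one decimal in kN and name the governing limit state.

Bolt shear: A_b = π(24)²/4 = 452.39 mm². φR_n = 0.75 × 469 × 452.39 × 4 × 1 = 636.5 kN.
Bearing (6 mm plate, F_u = 450 MPa): end bolts L_c = 41 − 27/2 = 27.5, R_n = min(1.2×27.5×6×450, 2.4×24×6×450) = 89.1 kN/bolt; interior L_c = 88 − 27 = 61, R_n = 155.52 kN/bolt. φR_n = 0.75 × (1×89.1 + 3×155.52) = 416.7 kN.
Block shear: shear path 1×[41+3×88] = 1×305 mm, A_gv = 1830, A_nv = 1×(305 − 3.5×29)×6 = 1221 mm²; tension to near edge: (48 − 0.5×29)×6 = 201 mm². R_n = min(0.6×450×1221, 0.6×345×1830) + 1.0×450×201 = min(329.67, 378.81) + 90.45 = 420.12 kN. φR_n = 0.75 × 420.12 = 315.1 kN.
Tension yield (gross): A_g = 128×6 = 768 mm². φR_n = 0.90 × 345 × 768 = 238.5 kN.
Governing: min(636.5, 416.7, 315.1, 238.5) = 238.5 kN → gross-section yield.

238.5 kN (gross-section yield governs)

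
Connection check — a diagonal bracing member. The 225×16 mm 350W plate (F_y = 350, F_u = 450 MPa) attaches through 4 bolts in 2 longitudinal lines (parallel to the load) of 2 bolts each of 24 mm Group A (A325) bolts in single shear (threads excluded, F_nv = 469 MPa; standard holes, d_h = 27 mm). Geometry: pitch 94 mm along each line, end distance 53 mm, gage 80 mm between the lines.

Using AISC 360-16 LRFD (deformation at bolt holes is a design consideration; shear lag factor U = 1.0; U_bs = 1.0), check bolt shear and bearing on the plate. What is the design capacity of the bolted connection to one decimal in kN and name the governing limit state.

636.5 kN (bolt shear governs)

Bolt shear: A_b = π(24)²/4 = 452.39 mm². φR_n = 0.75 × 469 × 452.39 × 4 × 1 = 636.5 kN.
Bearing (16 mm plate, F_u = 450 MPa): end bolts L_c = 53 − 27/2 = 39.5, R_n = min(1.2×39.5×16×450, 2.4×24×16×450) = 341.28 kN/bolt; interior L_c = 94 − 27 = 67, R_n = 414.72 kN/bolt. φR_n = 0.75 × (2×341.28 + 2×414.72) = 1134.0 kN.
Governing: min(636.5, 1134.0) = 636.5 kN → bolt shear.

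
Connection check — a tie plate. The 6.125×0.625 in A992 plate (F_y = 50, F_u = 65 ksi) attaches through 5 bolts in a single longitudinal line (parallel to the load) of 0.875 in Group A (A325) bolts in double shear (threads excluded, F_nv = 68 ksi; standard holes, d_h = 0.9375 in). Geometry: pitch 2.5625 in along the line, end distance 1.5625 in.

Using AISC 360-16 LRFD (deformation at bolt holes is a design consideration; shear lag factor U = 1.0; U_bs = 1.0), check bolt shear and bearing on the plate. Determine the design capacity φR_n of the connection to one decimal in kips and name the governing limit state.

Bolt shear: A_b = π(0.875)²/4 = 0.60132 in². φR_n = 0.75 × 68 × 0.60132 × 5 × 2 = 306.7 kips.
Bearing (0.625 in plate, F_u = 65 ksi): end bolts L_c = 1.5625 − 0.9375/2 = 1.09375, R_n = min(1.2×1.09375×0.625×65, 2.4×0.875×0.625×65) = 53.32 kips/bolt; interior L_c = 2.5625 − 0.9375 = 1.625, R_n = 79.219 kips/bolt. φR_n = 0.75 × (1×53.32 + 4×79.219) = 277.6 kips.
Governing: min(306.7, 277.6) = 277.6 kips → bearing.

277.6 kips (bearing governs)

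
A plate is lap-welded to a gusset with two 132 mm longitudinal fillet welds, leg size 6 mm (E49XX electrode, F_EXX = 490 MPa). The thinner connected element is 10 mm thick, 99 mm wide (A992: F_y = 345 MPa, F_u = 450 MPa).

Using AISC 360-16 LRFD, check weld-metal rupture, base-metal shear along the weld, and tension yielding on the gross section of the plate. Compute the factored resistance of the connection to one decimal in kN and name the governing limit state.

246.9 kN (weld metal governs)

Weld metal: throat = 0.707×6 = 4.242 mm, L = 2×132 = 264 mm. φR_n = 0.75 × 0.6 × 490 × 4.242 × 264 = 246.9 kN.
Base metal shear (10 mm plate): yield φR_n = 1.0×0.6×345×10×264 = 546.5 kN; rupture φR_n = 0.75×0.6×450×10×264 = 534.6 kN; take 534.6 kN (rupture).
Tension yield (gross): A_g = 99×10 = 990 mm². φR_n = 0.90 × 345 × 990 = 307.4 kN.
Governing: min(246.9, 534.6, 307.4) = 246.9 kN → weld metal.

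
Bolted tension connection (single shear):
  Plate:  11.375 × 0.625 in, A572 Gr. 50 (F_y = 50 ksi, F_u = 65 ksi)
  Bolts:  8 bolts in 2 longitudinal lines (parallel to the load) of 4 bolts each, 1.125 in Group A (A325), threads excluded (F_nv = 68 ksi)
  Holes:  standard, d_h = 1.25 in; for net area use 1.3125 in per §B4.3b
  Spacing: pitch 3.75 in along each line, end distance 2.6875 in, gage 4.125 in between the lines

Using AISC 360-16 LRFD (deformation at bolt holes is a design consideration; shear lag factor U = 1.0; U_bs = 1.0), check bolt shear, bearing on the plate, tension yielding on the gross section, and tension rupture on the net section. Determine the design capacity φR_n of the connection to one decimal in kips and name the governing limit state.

Bolt shear: A_b = π(1.125)²/4 = 0.99402 in². φR_n = 0.75 × 68 × 0.99402 × 8 × 1 = 405.6 kips.
Bearing (0.625 in plate, F_u = 65 ksi): end bolts L_c = 2.6875 − 1.25/2 = 2.0625, R_n = min(1.2×2.0625×0.625×65, 2.4×1.125×0.625×65) = 100.55 kips/bolt; interior L_c = 3.75 − 1.25 = 2.5, R_n = 109.69 kips/bolt. φR_n = 0.75 × (2×100.55 + 6×109.69) = 644.4 kips.
Tension yield (gross): A_g = 11.375×0.625 = 7.1094 in². φR_n = 0.90 × 50 × 7.1094 = 319.9 kips.
Tension rupture (net): A_n = (11.375 − 2×1.3125)×0.625 = 5.4688 in² (U = 1.0, A_e = A_n). φR_n = 0.75 × 65 × 5.4688 = 266.6 kips.
Governing: min(405.6, 644.4, 319.9, 266.6) = 266.6 kips → net-section rupture.

266.6 kips (net-section rupture governs)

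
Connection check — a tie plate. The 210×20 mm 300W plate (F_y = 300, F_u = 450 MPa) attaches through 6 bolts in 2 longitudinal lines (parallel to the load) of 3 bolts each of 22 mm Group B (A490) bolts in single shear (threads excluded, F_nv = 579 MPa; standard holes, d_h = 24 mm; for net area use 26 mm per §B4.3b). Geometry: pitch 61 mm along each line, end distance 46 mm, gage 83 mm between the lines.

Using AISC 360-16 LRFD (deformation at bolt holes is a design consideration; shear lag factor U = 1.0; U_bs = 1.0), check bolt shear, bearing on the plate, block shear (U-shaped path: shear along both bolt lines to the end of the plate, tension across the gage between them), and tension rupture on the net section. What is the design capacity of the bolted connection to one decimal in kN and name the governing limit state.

Bolt shear: A_b = π(22)²/4 = 380.13 mm². φR_n = 0.75 × 579 × 380.13 × 6 × 1 = 990.4 kN.
Bearing (20 mm plate, F_u = 450 MPa): end bolts L_c = 46 − 24/2 = 34, R_n = min(1.2×34×20×450, 2.4×22×20×450) = 367.2 kN/bolt; interior L_c = 61 − 24 = 37, R_n = 399.6 kN/bolt. φR_n = 0.75 × (2×367.2 + 4×399.6) = 1749.6 kN.
Block shear: shear path 2×[46+2×61] = 2×168 mm, A_gv = 6720, A_nv = 2×(168 − 2.5×26)×20 = 4120 mm²; tension across gage: (83 − 1×26)×20 = 1140 mm². R_n = min(0.6×450×4120, 0.6×300×6720) + 1.0×450×1140 = min(1112.4, 1209.6) + 513 = 1625.4 kN. φR_n = 0.75 × 1625.4 = 1219.1 kN.
Tension rupture (net): A_n = (210 − 2×26)×20 = 3160 mm² (U = 1.0, A_e = A_n). φR_n = 0.75 × 450 × 3160 = 1066.5 kN.
Governing: min(990.4, 1749.6, 1219.1, 1066.5) = 990.4 kN → bolt shear.

990.4 kN (bolt shear governs)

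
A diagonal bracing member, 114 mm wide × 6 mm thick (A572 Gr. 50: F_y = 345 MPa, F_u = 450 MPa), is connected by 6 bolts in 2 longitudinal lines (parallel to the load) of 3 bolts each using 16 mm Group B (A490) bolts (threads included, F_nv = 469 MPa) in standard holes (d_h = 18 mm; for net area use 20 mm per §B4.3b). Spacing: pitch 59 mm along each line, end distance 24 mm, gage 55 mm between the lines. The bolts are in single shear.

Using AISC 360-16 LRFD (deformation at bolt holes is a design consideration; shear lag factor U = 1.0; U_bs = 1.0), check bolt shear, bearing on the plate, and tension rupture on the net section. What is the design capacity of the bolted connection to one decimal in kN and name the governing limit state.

Bolt shear: A_b = π(16)²/4 = 201.06 mm². φR_n = 0.75 × 469 × 201.06 × 6 × 1 = 424.3 kN.
Bearing (6 mm plate, F_u = 450 MPa): end bolts L_c = 24 − 18/2 = 15, R_n = min(1.2×15×6×450, 2.4×16×6×450) = 48.6 kN/bolt; interior L_c = 59 − 18 = 41, R_n = 103.68 kN/bolt. φR_n = 0.75 × (2×48.6 + 4×103.68) = 383.9 kN.
Tension rupture (net): A_n = (114 − 2×20)×6 = 444 mm² (U = 1.0, A_e = A_n). φR_n = 0.75 × 450 × 444 = 149.9 kN.
Governing: min(424.3, 383.9, 149.9) = 149.9 kN → net-section rupture.

149.9 kN (net-section rupture governs)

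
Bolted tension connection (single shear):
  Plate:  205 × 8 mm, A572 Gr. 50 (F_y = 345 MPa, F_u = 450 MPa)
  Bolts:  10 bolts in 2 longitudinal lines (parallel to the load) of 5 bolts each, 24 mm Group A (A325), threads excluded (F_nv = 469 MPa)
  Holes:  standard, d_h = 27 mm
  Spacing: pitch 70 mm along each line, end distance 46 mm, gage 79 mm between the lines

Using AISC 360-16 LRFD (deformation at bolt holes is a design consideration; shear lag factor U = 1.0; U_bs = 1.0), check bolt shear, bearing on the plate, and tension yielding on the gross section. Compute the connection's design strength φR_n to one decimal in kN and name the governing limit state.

509.2 kN (gross-section yield governs)

Bolt shear: A_b = π(24)²/4 = 452.39 mm². φR_n = 0.75 × 469 × 452.39 × 10 × 1 = 1591.3 kN.
Bearing (8 mm plate, F_u = 450 MPa): end bolts L_c = 46 − 27/2 = 32.5, R_n = min(1.2×32.5×8×450, 2.4×24×8×450) = 140.4 kN/bolt; interior L_c = 70 − 27 = 43, R_n = 185.76 kN/bolt. φR_n = 0.75 × (2×140.4 + 8×185.76) = 1325.2 kN.
Tension yield (gross): A_g = 205×8 = 1640 mm². φR_n = 0.90 × 345 × 1640 = 509.2 kN.
Governing: min(1591.3, 1325.2, 509.2) = 509.2 kN → gross-section yield.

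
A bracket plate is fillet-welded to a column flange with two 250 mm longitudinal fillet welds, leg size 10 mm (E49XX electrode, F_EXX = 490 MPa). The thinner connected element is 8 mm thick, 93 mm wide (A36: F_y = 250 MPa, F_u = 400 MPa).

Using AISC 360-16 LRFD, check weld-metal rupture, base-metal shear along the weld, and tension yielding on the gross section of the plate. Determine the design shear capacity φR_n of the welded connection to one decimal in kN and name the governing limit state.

167.4 kN (gross-section yield governs)

Weld metal: throat = 0.707×10 = 7.07 mm, L = 2×250 = 500 mm. φR_n = 0.75 × 0.6 × 490 × 7.07 × 500 = 779.5 kN.
Base metal shear (8 mm plate): yield φR_n = 1.0×0.6×250×8×500 = 600.0 kN; rupture φR_n = 0.75×0.6×400×8×500 = 720.0 kN; take 600.0 kN (yield).
Tension yield (gross): A_g = 93×8 = 744 mm². φR_n = 0.90 × 250 × 744 = 167.4 kN.
Governing: min(779.5, 600.0, 167.4) = 167.4 kN → gross-section yield.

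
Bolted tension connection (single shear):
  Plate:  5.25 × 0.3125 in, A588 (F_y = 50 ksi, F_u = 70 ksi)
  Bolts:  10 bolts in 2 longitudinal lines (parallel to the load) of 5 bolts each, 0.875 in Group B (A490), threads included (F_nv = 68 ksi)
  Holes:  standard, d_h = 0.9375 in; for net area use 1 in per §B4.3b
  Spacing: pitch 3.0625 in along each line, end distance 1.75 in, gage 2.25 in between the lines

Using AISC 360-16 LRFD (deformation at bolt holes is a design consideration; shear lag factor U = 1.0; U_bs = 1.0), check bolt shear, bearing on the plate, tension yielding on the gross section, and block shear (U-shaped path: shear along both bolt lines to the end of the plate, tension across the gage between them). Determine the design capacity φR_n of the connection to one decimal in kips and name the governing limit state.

73.8 kips (gross-section yield governs)

Bolt shear: A_b = π(0.875)²/4 = 0.60132 in². φR_n = 0.75 × 68 × 0.60132 × 10 × 1 = 306.7 kips.
Bearing (0.3125 in plate, F_u = 70 ksi): end bolts L_c = 1.75 − 0.9375/2 = 1.28125, R_n = min(1.2×1.28125×0.3125×70, 2.4×0.875×0.3125×70) = 33.633 kips/bolt; interior L_c = 3.0625 − 0.9375 = 2.125, R_n = 45.938 kips/bolt. φR_n = 0.75 × (2×33.633 + 8×45.938) = 326.1 kips.
Tension yield (gross): A_g = 5.25×0.3125 = 1.6406 in². φR_n = 0.90 × 50 × 1.6406 = 73.8 kips.
Block shear: shear path 2×[1.75+4×3.0625] = 2×14 in, A_gv = 8.75, A_nv = 2×(14 − 4.5×1)×0.3125 = 5.9375 in²; tension across gage: (2.25 − 1×1)×0.3125 = 0.39063 in². R_n = min(0.6×70×5.9375, 0.6×50×8.75) + 1.0×70×0.39063 = min(249.38, 262.5) + 27.344 = 276.72 kips. φR_n = 0.75 × 276.72 = 207.5 kips.
Governing: min(306.7, 326.1, 73.8, 207.5) = 73.8 kips → gross-section yield.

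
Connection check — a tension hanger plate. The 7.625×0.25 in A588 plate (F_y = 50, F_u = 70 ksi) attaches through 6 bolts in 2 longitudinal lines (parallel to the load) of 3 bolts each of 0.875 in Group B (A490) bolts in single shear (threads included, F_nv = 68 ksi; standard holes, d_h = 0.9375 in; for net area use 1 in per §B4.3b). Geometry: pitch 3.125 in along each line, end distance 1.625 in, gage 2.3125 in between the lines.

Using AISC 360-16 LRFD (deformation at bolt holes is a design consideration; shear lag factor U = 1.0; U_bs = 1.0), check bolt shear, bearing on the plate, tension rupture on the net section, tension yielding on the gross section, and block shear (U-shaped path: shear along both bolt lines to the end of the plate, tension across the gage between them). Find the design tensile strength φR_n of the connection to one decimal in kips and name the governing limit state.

Bolt shear: A_b = π(0.875)²/4 = 0.60132 in². φR_n = 0.75 × 68 × 0.60132 × 6 × 1 = 184.0 kips.
Bearing (0.25 in plate, F_u = 70 ksi): end bolts L_c = 1.625 − 0.9375/2 = 1.15625, R_n = min(1.2×1.15625×0.25×70, 2.4×0.875×0.25×70) = 24.281 kips/bolt; interior L_c = 3.125 − 0.9375 = 2.1875, R_n = 36.75 kips/bolt. φR_n = 0.75 × (2×24.281 + 4×36.75) = 146.7 kips.
Tension rupture (net): A_n = (7.625 − 2×1)×0.25 = 1.4063 in² (U = 1.0, A_e = A_n). φR_n = 0.75 × 70 × 1.4063 = 73.8 kips.
Tension yield (gross): A_g = 7.625×0.25 = 1.9063 in². φR_n = 0.90 × 50 × 1.9063 = 85.8 kips.
Block shear: shear path 2×[1.625+2×3.125] = 2×7.875 in, A_gv = 3.9375, A_nv = 2×(7.875 − 2.5×1)×0.25 = 2.6875 in²; tension across gage: (2.3125 − 1×1)×0.25 = 0.32813 in². R_n = min(0.6×70×2.6875, 0.6×50×3.9375) + 1.0×70×0.32813 = min(112.88, 118.13) + 22.969 = 135.85 kips. φR_n = 0.75 × 135.85 = 101.9 kips.
Governing: min(184.0, 146.7, 73.8, 85.8, 101.9) = 73.8 kips → net-section rupture.

73.8 kips (net-section rupture governs)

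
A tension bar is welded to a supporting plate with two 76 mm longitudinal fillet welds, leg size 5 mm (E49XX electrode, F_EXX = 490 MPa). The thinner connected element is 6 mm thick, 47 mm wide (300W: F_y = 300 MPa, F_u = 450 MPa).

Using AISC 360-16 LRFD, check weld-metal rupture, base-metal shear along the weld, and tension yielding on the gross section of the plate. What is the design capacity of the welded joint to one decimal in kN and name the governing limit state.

Weld metal: throat = 0.707×5 = 3.535 mm, L = 2×76 = 152 mm. φR_n = 0.75 × 0.6 × 490 × 3.535 × 152 = 118.5 kN.
Base metal shear (6 mm plate): yield φR_n = 1.0×0.6×300×6×152 = 164.2 kN; rupture φR_n = 0.75×0.6×450×6×152 = 184.7 kN; take 164.2 kN (yield).
Tension yield (gross): A_g = 47×6 = 282 mm². φR_n = 0.90 × 300 × 282 = 76.1 kN.
Governing: min(118.5, 164.2, 76.1) = 76.1 kN → gross-section yield.

76.1 kN (gross-section yield governs)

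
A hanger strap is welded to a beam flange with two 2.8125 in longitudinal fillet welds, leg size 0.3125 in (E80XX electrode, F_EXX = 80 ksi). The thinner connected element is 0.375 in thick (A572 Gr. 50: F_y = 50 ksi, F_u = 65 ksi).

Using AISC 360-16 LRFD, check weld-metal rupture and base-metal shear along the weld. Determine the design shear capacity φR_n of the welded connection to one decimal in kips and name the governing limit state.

Weld metal: throat = 0.707×0.3125 = 0.22094 in, L = 2×2.8125 = 5.625 in. φR_n = 0.75 × 0.6 × 80 × 0.22094 × 5.625 = 44.7 kips.
Base metal shear (0.375 in plate): yield φR_n = 1.0×0.6×50×0.375×5.625 = 63.3 kips; rupture φR_n = 0.75×0.6×65×0.375×5.625 = 61.7 kips; take 61.7 kips (rupture).
Governing: min(44.7, 61.7) = 44.7 kips → weld metal.

44.7 kips (weld metal governs)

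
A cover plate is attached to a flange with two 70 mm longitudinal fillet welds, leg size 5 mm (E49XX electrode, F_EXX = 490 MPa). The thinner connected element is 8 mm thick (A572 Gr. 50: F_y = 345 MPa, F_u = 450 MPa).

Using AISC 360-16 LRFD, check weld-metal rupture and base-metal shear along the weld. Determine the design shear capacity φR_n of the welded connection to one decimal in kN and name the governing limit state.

Weld metal: throat = 0.707×5 = 3.535 mm, L = 2×70 = 140 mm. φR_n = 0.75 × 0.6 × 490 × 3.535 × 140 = 109.1 kN.
Base metal shear (8 mm plate): yield φR_n = 1.0×0.6×345×8×140 = 231.8 kN; rupture φR_n = 0.75×0.6×450×8×140 = 226.8 kN; take 226.8 kN (rupture).
Governing: min(109.1, 226.8) = 109.1 kN → weld metal.

109.1 kN (weld metal governs)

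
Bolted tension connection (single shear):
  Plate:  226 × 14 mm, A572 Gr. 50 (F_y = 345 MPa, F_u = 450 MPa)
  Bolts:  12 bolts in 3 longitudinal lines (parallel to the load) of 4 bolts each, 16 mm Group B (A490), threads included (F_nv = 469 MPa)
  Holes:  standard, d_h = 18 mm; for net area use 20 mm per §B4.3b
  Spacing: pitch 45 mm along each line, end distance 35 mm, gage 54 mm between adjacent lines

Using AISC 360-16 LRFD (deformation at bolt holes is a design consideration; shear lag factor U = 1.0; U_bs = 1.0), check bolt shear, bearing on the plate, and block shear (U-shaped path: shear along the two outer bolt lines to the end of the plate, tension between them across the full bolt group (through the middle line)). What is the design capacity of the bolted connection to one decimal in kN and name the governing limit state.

Bolt shear: A_b = π(16)²/4 = 201.06 mm². φR_n = 0.75 × 469 × 201.06 × 12 × 1 = 848.7 kN.
Bearing (14 mm plate, F_u = 450 MPa): end bolts L_c = 35 − 18/2 = 26, R_n = min(1.2×26×14×450, 2.4×16×14×450) = 196.56 kN/bolt; interior L_c = 45 − 18 = 27, R_n = 204.12 kN/bolt. φR_n = 0.75 × (3×196.56 + 9×204.12) = 1820.1 kN.
Block shear: shear path 2×[35+3×45] = 2×170 mm, A_gv = 4760, A_nv = 2×(170 − 3.5×20)×14 = 2800 mm²; tension across gage: (108 − 2×20)×14 = 952 mm². R_n = min(0.6×450×2800, 0.6×345×4760) + 1.0×450×952 = min(756, 985.32) + 428.4 = 1184.4 kN. φR_n = 0.75 × 1184.4 = 888.3 kN.
Governing: min(848.7, 1820.1, 888.3) = 848.7 kN → bolt shear.

848.7 kN (bolt shear governs)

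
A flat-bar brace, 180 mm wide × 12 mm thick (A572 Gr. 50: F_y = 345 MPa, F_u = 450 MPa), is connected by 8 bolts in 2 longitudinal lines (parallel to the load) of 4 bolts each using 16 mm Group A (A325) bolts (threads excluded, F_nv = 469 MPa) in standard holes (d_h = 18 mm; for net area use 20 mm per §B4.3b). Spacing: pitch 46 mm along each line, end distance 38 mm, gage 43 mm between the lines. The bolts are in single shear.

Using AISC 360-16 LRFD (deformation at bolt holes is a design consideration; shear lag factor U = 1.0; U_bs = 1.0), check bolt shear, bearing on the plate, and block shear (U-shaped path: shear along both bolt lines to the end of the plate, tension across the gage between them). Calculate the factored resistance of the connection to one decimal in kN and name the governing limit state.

565.8 kN (bolt shear governs)

Bolt shear: A_b = π(16)²/4 = 201.06 mm². φR_n = 0.75 × 469 × 201.06 × 8 × 1 = 565.8 kN.
Bearing (12 mm plate, F_u = 450 MPa): end bolts L_c = 38 − 18/2 = 29, R_n = min(1.2×29×12×450, 2.4×16×12×450) = 187.92 kN/bolt; interior L_c = 46 − 18 = 28, R_n = 181.44 kN/bolt. φR_n = 0.75 × (2×187.92 + 6×181.44) = 1098.4 kN.
Block shear: shear path 2×[38+3×46] = 2×176 mm, A_gv = 4224, A_nv = 2×(176 − 3.5×20)×12 = 2544 mm²; tension across gage: (43 − 1×20)×12 = 276 mm². R_n = min(0.6×450×2544, 0.6×345×4224) + 1.0×450×276 = min(686.88, 874.37) + 124.2 = 811.08 kN. φR_n = 0.75 × 811.08 = 608.3 kN.
Governing: min(565.8, 1098.4, 608.3) = 565.8 kN → bolt shear.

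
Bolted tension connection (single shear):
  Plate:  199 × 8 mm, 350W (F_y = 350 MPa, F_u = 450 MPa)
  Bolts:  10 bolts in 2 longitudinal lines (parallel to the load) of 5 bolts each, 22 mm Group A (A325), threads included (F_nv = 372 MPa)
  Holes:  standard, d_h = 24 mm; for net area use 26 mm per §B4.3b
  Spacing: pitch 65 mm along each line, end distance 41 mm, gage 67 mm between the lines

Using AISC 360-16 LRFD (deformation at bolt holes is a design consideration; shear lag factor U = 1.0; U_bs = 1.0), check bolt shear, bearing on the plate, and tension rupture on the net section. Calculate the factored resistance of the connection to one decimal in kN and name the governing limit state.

396.9 kN (net-section rupture governs)

Bolt shear: A_b = π(22)²/4 = 380.13 mm². φR_n = 0.75 × 372 × 380.13 × 10 × 1 = 1060.6 kN.
Bearing (8 mm plate, F_u = 450 MPa): end bolts L_c = 41 − 24/2 = 29, R_n = min(1.2×29×8×450, 2.4×22×8×450) = 125.28 kN/bolt; interior L_c = 65 − 24 = 41, R_n = 177.12 kN/bolt. φR_n = 0.75 × (2×125.28 + 8×177.12) = 1250.6 kN.
Tension rupture (net): A_n = (199 − 2×26)×8 = 1176 mm² (U = 1.0, A_e = A_n). φR_n = 0.75 × 450 × 1176 = 396.9 kN.
Governing: min(1060.6, 1250.6, 396.9) = 396.9 kN → net-section rupture.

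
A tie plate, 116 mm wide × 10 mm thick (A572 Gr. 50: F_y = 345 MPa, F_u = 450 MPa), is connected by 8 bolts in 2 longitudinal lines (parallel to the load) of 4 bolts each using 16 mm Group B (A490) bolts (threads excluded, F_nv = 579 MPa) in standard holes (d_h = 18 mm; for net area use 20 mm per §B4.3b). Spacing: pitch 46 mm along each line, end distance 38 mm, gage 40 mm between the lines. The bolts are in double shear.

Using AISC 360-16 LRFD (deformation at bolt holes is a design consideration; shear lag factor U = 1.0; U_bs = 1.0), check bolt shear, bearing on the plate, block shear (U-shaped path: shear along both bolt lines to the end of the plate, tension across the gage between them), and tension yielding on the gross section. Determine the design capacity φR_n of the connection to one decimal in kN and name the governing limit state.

360.2 kN (gross-section yield governs)

Bolt shear: A_b = π(16)²/4 = 201.06 mm². φR_n = 0.75 × 579 × 201.06 × 8 × 2 = 1397.0 kN.
Bearing (10 mm plate, F_u = 450 MPa): end bolts L_c = 38 − 18/2 = 29, R_n = min(1.2×29×10×450, 2.4×16×10×450) = 156.6 kN/bolt; interior L_c = 46 − 18 = 28, R_n = 151.2 kN/bolt. φR_n = 0.75 × (2×156.6 + 6×151.2) = 915.3 kN.
Block shear: shear path 2×[38+3×46] = 2×176 mm, A_gv = 3520, A_nv = 2×(176 − 3.5×20)×10 = 2120 mm²; tension across gage: (40 − 1×20)×10 = 200 mm². R_n = min(0.6×450×2120, 0.6×345×3520) + 1.0×450×200 = min(572.4, 728.64) + 90 = 662.4 kN. φR_n = 0.75 × 662.4 = 496.8 kN.
Tension yield (gross): A_g = 116×10 = 1160 mm². φR_n = 0.90 × 345 × 1160 = 360.2 kN.
Governing: min(1397.0, 915.3, 496.8, 360.2) = 360.2 kN → gross-section yield.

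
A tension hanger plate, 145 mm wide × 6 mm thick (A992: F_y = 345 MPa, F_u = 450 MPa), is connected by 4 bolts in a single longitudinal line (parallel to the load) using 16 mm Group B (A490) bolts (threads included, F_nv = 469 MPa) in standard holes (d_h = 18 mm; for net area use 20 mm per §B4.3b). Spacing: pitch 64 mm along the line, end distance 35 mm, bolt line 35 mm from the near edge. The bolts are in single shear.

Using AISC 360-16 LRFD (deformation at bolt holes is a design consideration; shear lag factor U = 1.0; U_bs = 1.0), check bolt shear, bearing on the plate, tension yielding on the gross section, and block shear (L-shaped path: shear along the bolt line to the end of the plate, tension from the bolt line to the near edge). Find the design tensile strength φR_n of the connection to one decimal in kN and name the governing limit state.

241.4 kN (block shear governs)

Bolt shear: A_b = π(16)²/4 = 201.06 mm². φR_n = 0.75 × 469 × 201.06 × 4 × 1 = 282.9 kN.
Bearing (6 mm plate, F_u = 450 MPa): end bolts L_c = 35 − 18/2 = 26, R_n = min(1.2×26×6×450, 2.4×16×6×450) = 84.24 kN/bolt; interior L_c = 64 − 18 = 46, R_n = 103.68 kN/bolt. φR_n = 0.75 × (1×84.24 + 3×103.68) = 296.5 kN.
Tension yield (gross): A_g = 145×6 = 870 mm². φR_n = 0.90 × 345 × 870 = 270.1 kN.
Block shear: shear path 1×[35+3×64] = 1×227 mm, A_gv = 1362, A_nv = 1×(227 − 3.5×20)×6 = 942 mm²; tension to near edge: (35 − 0.5×20)×6 = 150 mm². R_n = min(0.6×450×942, 0.6×345×1362) + 1.0×450×150 = min(254.34, 281.93) + 67.5 = 321.84 kN. φR_n = 0.75 × 321.84 = 241.4 kN.
Governing: min(282.9, 296.5, 270.1, 241.4) = 241.4 kN → block shear.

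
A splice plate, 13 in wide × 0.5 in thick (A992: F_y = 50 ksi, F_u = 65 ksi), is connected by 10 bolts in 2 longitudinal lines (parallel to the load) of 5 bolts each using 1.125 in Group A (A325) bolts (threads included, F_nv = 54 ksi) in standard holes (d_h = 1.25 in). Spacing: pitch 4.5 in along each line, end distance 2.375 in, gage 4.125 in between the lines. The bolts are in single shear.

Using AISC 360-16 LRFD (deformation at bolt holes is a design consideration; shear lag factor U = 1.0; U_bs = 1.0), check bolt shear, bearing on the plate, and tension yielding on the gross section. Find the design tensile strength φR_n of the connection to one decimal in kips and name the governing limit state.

292.5 kips (gross-section yield governs)

Bolt shear: A_b = π(1.125)²/4 = 0.99402 in². φR_n = 0.75 × 54 × 0.99402 × 10 × 1 = 402.6 kips.
Bearing (0.5 in plate, F_u = 65 ksi): end bolts L_c = 2.375 − 1.25/2 = 1.75, R_n = min(1.2×1.75×0.5×65, 2.4×1.125×0.5×65) = 68.25 kips/bolt; interior L_c = 4.5 − 1.25 = 3.25, R_n = 87.75 kips/bolt. φR_n = 0.75 × (2×68.25 + 8×87.75) = 628.9 kips.
Tension yield (gross): A_g = 13×0.5 = 6.5 in². φR_n = 0.90 × 50 × 6.5 = 292.5 kips.
Governing: min(402.6, 628.9, 292.5) = 292.5 kips → gross-section yield.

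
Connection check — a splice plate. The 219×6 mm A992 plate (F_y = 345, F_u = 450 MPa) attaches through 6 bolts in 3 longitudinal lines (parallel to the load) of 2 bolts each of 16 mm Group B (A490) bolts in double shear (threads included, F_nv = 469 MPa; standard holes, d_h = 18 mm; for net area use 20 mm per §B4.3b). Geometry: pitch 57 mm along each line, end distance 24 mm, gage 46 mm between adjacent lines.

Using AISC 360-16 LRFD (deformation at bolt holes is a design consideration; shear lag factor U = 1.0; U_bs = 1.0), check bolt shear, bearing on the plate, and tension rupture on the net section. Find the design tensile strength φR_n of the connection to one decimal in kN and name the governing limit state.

322.0 kN (net-section rupture governs)

Bolt shear: A_b = π(16)²/4 = 201.06 mm². φR_n = 0.75 × 469 × 201.06 × 6 × 2 = 848.7 kN.
Bearing (6 mm plate, F_u = 450 MPa): end bolts L_c = 24 − 18/2 = 15, R_n = min(1.2×15×6×450, 2.4×16×6×450) = 48.6 kN/bolt; interior L_c = 57 − 18 = 39, R_n = 103.68 kN/bolt. φR_n = 0.75 × (3×48.6 + 3×103.68) = 342.6 kN.
Tension rupture (net): A_n = (219 − 3×20)×6 = 954 mm² (U = 1.0, A_e = A_n). φR_n = 0.75 × 450 × 954 = 322.0 kN.
Governing: min(848.7, 342.6, 322.0) = 322.0 kN → net-section rupture.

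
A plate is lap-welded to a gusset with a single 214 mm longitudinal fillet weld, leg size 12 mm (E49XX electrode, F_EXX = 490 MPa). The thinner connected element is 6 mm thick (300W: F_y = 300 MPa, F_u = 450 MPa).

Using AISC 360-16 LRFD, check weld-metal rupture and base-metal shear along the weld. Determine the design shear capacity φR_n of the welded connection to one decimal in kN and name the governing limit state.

231.1 kN (base-metal shear governs)

Weld metal: throat = 0.707×12 = 8.484 mm, L = 214 mm. φR_n = 0.75 × 0.6 × 490 × 8.484 × 214 = 400.3 kN.
Base metal shear (6 mm plate): yield φR_n = 1.0×0.6×300×6×214 = 231.1 kN; rupture φR_n = 0.75×0.6×450×6×214 = 260.0 kN; take 231.1 kN (yield).
Governing: min(400.3, 231.1) = 231.1 kN → base-metal shear.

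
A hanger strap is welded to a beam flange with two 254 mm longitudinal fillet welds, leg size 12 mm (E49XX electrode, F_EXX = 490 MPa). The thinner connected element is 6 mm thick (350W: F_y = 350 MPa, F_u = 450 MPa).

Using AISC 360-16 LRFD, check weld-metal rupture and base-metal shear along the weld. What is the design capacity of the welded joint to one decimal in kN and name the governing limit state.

617.2 kN (base-metal shear governs)

Weld metal: throat = 0.707×12 = 8.484 mm, L = 2×254 = 508 mm. φR_n = 0.75 × 0.6 × 490 × 8.484 × 508 = 950.3 kN.
Base metal shear (6 mm plate): yield φR_n = 1.0×0.6×350×6×508 = 640.1 kN; rupture φR_n = 0.75×0.6×450×6×508 = 617.2 kN; take 617.2 kN (rupture).
Governing: min(950.3, 617.2) = 617.2 kN → base-metal shear.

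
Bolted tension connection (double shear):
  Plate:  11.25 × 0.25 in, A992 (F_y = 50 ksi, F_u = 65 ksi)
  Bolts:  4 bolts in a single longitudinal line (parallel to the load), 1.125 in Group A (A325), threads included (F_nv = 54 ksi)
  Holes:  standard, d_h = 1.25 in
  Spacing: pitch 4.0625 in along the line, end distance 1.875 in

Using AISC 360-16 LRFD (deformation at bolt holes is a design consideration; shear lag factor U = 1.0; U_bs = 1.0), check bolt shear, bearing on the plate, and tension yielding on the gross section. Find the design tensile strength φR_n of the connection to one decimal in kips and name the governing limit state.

117.0 kips (bearing governs)

Bolt shear: A_b = π(1.125)²/4 = 0.99402 in². φR_n = 0.75 × 54 × 0.99402 × 4 × 2 = 322.1 kips.
Bearing (0.25 in plate, F_u = 65 ksi): end bolts L_c = 1.875 − 1.25/2 = 1.25, R_n = min(1.2×1.25×0.25×65, 2.4×1.125×0.25×65) = 24.375 kips/bolt; interior L_c = 4.0625 − 1.25 = 2.8125, R_n = 43.875 kips/bolt. φR_n = 0.75 × (1×24.375 + 3×43.875) = 117.0 kips.
Tension yield (gross): A_g = 11.25×0.25 = 2.8125 in². φR_n = 0.90 × 50 × 2.8125 = 126.6 kips.
Governing: min(322.1, 117.0, 126.6) = 117.0 kips → bearing.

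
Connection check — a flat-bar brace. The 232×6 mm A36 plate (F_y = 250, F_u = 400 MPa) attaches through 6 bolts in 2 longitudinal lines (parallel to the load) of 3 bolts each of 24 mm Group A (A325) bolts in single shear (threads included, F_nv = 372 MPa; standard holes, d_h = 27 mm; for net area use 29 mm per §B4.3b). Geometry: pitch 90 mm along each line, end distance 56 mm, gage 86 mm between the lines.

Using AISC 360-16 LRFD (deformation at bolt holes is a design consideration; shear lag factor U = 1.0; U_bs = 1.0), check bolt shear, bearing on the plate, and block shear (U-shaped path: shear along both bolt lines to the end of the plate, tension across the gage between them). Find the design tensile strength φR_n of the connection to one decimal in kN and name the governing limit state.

421.2 kN (block shear governs)

Bolt shear: A_b = π(24)²/4 = 452.39 mm². φR_n = 0.75 × 372 × 452.39 × 6 × 1 = 757.3 kN.
Bearing (6 mm plate, F_u = 400 MPa): end bolts L_c = 56 − 27/2 = 42.5, R_n = min(1.2×42.5×6×400, 2.4×24×6×400) = 122.4 kN/bolt; interior L_c = 90 − 27 = 63, R_n = 138.24 kN/bolt. φR_n = 0.75 × (2×122.4 + 4×138.24) = 598.3 kN.
Block shear: shear path 2×[56+2×90] = 2×236 mm, A_gv = 2832, A_nv = 2×(236 − 2.5×29)×6 = 1962 mm²; tension across gage: (86 − 1×29)×6 = 342 mm². R_n = min(0.6×400×1962, 0.6×250×2832) + 1.0×400×342 = min(470.88, 424.8) + 136.8 = 561.6 kN. φR_n = 0.75 × 561.6 = 421.2 kN.
Governing: min(757.3, 598.3, 421.2) = 421.2 kN → block shear.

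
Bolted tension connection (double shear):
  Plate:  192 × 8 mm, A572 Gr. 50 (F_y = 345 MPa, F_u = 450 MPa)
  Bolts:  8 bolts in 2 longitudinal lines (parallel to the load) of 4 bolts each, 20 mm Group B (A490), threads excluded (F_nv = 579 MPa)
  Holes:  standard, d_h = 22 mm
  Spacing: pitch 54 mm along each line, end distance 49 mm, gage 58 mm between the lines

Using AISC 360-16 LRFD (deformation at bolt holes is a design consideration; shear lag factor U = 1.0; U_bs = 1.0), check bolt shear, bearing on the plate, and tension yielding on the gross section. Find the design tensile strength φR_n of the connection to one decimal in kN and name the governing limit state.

Bolt shear: A_b = π(20)²/4 = 314.16 mm². φR_n = 0.75 × 579 × 314.16 × 8 × 2 = 2182.8 kN.
Bearing (8 mm plate, F_u = 450 MPa): end bolts L_c = 49 − 22/2 = 38, R_n = min(1.2×38×8×450, 2.4×20×8×450) = 164.16 kN/bolt; interior L_c = 54 − 22 = 32, R_n = 138.24 kN/bolt. φR_n = 0.75 × (2×164.16 + 6×138.24) = 868.3 kN.
Tension yield (gross): A_g = 192×8 = 1536 mm². φR_n = 0.90 × 345 × 1536 = 476.9 kN.
Governing: min(2182.8, 868.3, 476.9) = 476.9 kN → gross-section yield.

476.9 kN (gross-section yield governs)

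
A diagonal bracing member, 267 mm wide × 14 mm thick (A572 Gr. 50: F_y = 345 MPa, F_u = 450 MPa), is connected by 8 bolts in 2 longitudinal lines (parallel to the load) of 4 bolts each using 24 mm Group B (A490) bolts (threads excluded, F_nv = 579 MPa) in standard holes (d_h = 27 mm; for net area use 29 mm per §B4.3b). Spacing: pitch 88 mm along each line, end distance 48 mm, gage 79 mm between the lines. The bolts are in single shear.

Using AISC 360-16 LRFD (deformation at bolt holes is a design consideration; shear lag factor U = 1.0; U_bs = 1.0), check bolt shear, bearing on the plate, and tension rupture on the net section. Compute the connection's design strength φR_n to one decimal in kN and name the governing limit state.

Bolt shear: A_b = π(24)²/4 = 452.39 mm². φR_n = 0.75 × 579 × 452.39 × 8 × 1 = 1571.6 kN.
Bearing (14 mm plate, F_u = 450 MPa): end bolts L_c = 48 − 27/2 = 34.5, R_n = min(1.2×34.5×14×450, 2.4×24×14×450) = 260.82 kN/bolt; interior L_c = 88 − 27 = 61, R_n = 362.88 kN/bolt. φR_n = 0.75 × (2×260.82 + 6×362.88) = 2024.2 kN.
Tension rupture (net): A_n = (267 − 2×29)×14 = 2926 mm² (U = 1.0, A_e = A_n). φR_n = 0.75 × 450 × 2926 = 987.5 kN.
Governing: min(1571.6, 2024.2, 987.5) = 987.5 kN → net-section rupture.

987.5 kN (net-section rupture governs)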